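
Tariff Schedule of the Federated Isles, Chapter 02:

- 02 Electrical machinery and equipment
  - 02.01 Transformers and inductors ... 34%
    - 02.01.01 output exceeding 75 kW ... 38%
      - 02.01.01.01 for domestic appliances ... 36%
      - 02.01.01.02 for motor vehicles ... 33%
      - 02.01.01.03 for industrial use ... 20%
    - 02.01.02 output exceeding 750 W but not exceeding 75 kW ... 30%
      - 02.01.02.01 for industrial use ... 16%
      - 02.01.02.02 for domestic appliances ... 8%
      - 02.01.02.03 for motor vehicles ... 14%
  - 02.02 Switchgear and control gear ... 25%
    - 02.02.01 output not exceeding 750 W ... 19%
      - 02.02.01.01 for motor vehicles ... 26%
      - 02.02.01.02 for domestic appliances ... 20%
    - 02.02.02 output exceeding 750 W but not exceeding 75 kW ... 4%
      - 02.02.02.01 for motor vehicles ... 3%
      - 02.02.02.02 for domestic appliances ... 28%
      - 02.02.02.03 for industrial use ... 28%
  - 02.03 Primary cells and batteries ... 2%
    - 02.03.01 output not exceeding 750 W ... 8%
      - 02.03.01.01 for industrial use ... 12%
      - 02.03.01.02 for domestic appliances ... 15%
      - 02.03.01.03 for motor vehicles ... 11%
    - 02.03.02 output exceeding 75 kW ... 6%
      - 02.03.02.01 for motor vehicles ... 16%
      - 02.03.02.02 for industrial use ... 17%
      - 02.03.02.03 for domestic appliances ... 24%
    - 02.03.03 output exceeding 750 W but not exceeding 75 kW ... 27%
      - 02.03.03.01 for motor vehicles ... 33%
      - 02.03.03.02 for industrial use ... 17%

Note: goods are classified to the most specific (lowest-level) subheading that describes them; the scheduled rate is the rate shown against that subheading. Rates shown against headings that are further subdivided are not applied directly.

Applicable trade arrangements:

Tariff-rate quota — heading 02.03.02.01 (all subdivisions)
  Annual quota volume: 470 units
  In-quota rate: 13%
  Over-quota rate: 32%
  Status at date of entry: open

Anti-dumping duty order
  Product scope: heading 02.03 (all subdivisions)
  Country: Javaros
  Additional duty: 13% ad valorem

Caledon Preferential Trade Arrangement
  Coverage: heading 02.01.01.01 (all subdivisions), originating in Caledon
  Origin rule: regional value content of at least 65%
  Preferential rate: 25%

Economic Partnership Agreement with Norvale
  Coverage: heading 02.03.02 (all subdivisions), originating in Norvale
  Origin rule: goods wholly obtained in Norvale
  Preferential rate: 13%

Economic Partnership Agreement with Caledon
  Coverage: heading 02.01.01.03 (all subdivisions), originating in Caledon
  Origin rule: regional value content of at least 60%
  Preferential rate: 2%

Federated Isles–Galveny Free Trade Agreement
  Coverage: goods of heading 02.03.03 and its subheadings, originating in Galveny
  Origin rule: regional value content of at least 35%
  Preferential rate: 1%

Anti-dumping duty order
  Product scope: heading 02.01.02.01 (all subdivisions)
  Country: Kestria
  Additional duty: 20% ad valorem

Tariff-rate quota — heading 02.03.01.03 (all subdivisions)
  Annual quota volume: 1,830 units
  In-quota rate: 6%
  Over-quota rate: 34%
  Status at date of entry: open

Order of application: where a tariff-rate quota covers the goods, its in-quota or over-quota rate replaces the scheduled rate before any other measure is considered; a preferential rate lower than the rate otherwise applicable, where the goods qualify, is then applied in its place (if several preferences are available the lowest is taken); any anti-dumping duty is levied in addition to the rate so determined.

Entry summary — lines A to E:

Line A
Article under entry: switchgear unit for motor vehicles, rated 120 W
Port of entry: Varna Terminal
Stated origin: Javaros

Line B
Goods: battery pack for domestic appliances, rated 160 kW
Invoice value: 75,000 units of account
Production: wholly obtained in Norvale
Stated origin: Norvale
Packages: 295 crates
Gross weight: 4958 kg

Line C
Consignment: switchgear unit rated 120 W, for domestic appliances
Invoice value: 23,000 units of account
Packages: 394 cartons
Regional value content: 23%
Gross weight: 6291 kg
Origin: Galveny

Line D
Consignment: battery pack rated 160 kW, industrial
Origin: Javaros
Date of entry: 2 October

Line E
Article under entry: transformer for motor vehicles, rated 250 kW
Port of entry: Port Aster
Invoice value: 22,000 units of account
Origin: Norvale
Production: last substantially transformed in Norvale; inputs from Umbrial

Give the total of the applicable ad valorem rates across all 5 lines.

Line A: switchgear unit → 02.02; rated 120 W → 02.02.01; for motor vehicles → 02.02.01.01. Scheduled 26%. No special measure applies. → 26%.
Line B: battery pack → 02.03; rated 160 kW → 02.03.02; for domestic appliances → 02.03.02.03. Scheduled 24%. Norvale agreement on 02.03.02: wholly obtained → 13% available; preferential 13%. → 13%.
Line C: switchgear unit → 02.02; rated 120 W → 02.02.01; for domestic appliances → 02.02.01.02. Scheduled 20%. Galveny agreement on 02.03.03: 02.02.01.02 not covered. → 20%.
Line D: battery pack → 02.03; rated 160 kW → 02.03.02; industrial → 02.03.02.02. Scheduled 17%. anti-dumping (Javaros, 02.03): +13%; total 17% + 13% = 30%. → 30%.
Line E: transformer → 02.01; rated 250 kW → 02.01.01; for motor vehicles → 02.01.01.02. Scheduled 33%. Norvale agreement on 02.03.02: 02.01.01.02 not covered. → 33%.
Sum: 26% + 13% + 20% + 30% + 33% = 122%.

122%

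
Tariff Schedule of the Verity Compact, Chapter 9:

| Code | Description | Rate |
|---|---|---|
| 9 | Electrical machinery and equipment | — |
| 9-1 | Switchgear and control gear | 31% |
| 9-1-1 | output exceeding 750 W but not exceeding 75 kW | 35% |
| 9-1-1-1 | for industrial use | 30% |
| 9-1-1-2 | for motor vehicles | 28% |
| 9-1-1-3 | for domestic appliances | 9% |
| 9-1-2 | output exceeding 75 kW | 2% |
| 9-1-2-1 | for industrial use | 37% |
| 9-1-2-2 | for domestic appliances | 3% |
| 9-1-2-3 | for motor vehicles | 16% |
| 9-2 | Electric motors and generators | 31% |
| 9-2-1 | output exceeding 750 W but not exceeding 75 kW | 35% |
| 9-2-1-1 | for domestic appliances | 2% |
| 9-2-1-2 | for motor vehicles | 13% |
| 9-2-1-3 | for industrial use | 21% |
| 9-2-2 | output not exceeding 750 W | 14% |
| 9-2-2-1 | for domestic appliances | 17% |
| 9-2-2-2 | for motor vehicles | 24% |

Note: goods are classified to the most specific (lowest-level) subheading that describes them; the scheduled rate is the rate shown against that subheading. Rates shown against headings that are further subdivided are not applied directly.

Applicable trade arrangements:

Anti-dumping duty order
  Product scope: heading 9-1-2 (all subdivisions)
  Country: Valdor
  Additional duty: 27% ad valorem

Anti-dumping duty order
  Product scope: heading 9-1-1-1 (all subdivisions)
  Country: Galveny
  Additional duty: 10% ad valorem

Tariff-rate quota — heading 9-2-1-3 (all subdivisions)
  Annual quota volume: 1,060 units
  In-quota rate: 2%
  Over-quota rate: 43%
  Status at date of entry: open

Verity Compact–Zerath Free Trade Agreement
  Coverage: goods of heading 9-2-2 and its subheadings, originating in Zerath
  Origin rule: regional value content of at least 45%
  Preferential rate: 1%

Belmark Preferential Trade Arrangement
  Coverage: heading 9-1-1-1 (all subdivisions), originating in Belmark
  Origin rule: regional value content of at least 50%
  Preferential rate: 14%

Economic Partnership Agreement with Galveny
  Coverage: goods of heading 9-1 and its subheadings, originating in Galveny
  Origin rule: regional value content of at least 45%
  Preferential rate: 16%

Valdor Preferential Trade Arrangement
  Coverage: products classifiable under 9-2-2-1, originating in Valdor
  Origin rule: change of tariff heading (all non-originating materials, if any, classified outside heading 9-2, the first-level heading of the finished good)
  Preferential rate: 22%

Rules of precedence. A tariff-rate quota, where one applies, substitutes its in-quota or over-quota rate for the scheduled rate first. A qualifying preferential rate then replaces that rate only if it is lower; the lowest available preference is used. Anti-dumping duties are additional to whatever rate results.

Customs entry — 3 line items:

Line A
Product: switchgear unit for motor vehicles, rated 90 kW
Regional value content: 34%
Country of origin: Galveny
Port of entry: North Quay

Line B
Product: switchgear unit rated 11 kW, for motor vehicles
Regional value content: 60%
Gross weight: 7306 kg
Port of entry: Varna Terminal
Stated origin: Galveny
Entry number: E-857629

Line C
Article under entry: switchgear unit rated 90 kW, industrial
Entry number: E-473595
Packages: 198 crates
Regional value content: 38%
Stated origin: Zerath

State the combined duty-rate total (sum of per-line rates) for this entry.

Line A: switchgear unit → 9-1; rated 90 kW → 9-1-2; for motor vehicles → 9-1-2-3. Scheduled 16%. Galveny agreement on 9-1: RVC < 45%. → 16%.
Line B: switchgear unit → 9-1; rated 11 kW → 9-1-1; for motor vehicles → 9-1-1-2. Scheduled 28%. Galveny agreement on 9-1: RVC ≥ 45% → 16% available; preferential 16%. → 16%.
Line C: switchgear unit → 9-1; rated 90 kW → 9-1-2; industrial → 9-1-2-1. Scheduled 37%. Zerath agreement on 9-2-2: 9-1-2-1 not covered. → 37%.
Sum: 16% + 16% + 37% = 69%.

69%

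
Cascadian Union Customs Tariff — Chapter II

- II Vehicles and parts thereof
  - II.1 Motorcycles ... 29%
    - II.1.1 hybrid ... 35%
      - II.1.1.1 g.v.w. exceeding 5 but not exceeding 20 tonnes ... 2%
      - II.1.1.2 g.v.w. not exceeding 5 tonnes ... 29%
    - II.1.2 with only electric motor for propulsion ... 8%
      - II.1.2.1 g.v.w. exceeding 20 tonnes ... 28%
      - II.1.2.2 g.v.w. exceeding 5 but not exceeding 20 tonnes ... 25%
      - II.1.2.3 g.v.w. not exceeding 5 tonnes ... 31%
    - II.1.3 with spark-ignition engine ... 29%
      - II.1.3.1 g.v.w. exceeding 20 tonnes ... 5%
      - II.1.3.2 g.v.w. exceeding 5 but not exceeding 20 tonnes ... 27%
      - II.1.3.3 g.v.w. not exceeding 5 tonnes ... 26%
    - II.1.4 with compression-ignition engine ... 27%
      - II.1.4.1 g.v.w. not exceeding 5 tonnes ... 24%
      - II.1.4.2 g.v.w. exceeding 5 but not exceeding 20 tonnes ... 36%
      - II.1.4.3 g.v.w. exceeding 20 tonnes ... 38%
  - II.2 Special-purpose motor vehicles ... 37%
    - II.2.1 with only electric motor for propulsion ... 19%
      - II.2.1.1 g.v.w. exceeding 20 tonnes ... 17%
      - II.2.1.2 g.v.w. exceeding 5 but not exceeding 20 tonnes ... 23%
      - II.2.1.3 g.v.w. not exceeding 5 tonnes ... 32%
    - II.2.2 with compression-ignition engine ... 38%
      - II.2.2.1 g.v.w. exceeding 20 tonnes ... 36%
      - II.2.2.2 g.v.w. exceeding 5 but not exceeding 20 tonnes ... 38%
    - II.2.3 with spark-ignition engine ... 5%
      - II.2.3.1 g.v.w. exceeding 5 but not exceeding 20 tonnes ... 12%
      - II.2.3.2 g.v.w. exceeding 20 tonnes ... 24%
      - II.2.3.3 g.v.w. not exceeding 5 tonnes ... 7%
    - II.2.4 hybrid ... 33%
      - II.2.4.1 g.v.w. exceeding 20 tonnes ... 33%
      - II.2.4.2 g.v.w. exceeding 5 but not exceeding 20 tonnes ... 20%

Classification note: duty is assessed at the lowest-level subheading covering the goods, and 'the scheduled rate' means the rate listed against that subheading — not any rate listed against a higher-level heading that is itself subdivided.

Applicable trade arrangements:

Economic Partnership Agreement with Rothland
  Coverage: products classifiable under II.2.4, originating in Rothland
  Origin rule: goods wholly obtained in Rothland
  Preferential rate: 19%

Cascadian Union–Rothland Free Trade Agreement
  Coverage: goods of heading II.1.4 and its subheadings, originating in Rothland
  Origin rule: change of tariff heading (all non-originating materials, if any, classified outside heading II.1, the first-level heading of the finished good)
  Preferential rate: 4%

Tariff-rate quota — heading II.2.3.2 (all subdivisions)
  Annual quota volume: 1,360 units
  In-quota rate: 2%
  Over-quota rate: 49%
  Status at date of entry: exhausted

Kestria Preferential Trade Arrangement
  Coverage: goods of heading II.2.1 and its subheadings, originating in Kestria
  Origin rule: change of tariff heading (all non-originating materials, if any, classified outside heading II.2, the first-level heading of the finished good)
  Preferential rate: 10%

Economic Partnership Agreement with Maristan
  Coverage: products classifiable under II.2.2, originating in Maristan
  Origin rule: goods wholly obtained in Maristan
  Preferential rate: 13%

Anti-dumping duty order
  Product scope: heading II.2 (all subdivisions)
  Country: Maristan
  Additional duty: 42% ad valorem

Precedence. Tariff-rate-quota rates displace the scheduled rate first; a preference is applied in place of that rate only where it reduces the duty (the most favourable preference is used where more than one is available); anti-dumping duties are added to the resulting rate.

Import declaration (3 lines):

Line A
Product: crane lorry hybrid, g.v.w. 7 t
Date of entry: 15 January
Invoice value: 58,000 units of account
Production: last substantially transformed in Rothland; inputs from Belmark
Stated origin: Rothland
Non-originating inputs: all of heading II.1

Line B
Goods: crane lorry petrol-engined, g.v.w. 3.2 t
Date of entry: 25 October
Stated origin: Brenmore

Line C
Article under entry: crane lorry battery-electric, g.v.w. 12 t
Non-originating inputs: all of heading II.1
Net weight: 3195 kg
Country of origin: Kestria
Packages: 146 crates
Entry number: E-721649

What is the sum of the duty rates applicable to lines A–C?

37%

Line A: crane lorry → II.2; hybrid → II.2.4; g.v.w. 7 t → II.2.4.2. Scheduled 20%. Rothland agreement on II.2.4: not wholly obtained; Rothland agreement on II.1.4: II.2.4.2 not covered. → 20%.
Line B: crane lorry → II.2; petrol-engined → II.2.3; g.v.w. 3.2 t → II.2.3.3. Scheduled 7%. No special measure applies. → 7%.
Line C: crane lorry → II.2; battery-electric → II.2.1; g.v.w. 12 t → II.2.1.2. Scheduled 23%. Kestria agreement on II.2.1: CTH met → 10% available; preferential 10%. → 10%.
Sum: 20% + 7% + 10% = 37%.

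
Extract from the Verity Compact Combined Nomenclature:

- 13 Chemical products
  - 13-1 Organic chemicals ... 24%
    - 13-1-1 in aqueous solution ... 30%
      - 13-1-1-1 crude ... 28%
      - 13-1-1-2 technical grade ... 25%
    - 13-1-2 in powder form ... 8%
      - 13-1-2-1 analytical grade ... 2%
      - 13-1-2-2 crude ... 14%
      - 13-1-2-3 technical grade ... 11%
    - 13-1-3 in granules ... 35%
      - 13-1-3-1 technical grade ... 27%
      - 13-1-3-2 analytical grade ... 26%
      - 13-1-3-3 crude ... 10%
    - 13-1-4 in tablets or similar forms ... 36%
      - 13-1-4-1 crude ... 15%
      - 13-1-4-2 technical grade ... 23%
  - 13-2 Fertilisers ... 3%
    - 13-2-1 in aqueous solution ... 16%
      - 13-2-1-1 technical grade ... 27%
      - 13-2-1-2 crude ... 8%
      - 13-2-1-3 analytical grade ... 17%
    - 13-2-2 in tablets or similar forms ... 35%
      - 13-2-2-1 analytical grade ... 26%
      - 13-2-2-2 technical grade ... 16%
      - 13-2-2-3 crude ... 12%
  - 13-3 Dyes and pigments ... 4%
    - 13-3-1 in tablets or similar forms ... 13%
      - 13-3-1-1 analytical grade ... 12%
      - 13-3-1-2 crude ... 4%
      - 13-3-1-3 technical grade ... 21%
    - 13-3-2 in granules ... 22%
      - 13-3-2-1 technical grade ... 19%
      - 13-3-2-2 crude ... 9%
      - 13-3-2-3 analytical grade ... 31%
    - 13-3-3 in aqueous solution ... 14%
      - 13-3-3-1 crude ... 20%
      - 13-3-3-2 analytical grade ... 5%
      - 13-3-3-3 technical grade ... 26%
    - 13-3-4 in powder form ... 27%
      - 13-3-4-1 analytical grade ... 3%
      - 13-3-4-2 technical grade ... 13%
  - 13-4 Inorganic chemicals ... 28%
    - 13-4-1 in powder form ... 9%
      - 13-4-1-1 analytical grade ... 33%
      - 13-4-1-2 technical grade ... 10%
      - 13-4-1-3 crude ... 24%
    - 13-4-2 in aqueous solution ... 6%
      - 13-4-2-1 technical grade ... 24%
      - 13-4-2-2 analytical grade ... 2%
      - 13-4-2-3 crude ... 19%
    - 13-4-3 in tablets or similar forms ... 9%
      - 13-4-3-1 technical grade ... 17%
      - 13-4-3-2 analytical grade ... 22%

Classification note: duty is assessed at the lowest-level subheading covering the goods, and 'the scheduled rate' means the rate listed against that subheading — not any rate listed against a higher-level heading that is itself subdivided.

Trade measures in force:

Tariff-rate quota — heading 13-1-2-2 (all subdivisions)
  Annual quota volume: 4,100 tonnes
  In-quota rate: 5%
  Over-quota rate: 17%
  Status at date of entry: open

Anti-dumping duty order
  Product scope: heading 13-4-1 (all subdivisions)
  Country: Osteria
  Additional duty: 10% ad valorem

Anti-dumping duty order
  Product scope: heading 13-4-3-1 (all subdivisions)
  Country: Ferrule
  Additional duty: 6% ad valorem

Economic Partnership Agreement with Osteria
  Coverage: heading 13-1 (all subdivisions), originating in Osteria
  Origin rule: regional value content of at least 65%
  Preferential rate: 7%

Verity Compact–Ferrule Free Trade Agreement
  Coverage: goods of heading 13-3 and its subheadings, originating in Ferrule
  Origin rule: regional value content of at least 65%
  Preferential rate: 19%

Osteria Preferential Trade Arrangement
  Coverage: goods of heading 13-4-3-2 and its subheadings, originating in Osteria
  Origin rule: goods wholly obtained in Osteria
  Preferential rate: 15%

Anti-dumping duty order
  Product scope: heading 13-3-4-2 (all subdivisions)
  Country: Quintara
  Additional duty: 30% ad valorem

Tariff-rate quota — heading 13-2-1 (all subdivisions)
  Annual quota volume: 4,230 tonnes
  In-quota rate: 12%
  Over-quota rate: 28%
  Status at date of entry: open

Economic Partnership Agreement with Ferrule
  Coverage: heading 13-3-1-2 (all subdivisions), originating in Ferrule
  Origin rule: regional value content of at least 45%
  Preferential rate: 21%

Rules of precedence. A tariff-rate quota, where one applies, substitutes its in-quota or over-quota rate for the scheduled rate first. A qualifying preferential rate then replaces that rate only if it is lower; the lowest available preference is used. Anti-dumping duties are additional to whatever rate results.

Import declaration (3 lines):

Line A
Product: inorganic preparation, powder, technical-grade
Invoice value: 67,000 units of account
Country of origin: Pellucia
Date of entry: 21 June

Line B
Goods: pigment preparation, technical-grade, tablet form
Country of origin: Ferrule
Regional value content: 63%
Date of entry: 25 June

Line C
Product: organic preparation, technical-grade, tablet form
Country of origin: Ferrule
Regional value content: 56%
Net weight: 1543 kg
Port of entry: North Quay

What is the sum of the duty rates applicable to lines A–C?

54%

Line A: inorganic → 13-4; powder → 13-4-1; technical-grade → 13-4-1-2. Scheduled 10%. No special measure applies. → 10%.
Line B: pigment → 13-3; tablet form → 13-3-1; technical-grade → 13-3-1-3. Scheduled 21%. Ferrule agreement on 13-3: RVC < 65%; Ferrule agreement on 13-3-1-2: 13-3-1-3 not covered. → 21%.
Line C: organic → 13-1; tablet form → 13-1-4; technical-grade → 13-1-4-2. Scheduled 23%. Ferrule agreement on 13-3: 13-1-4-2 not covered; Ferrule agreement on 13-3-1-2: 13-1-4-2 not covered. → 23%.
Sum: 10% + 21% + 23% = 54%.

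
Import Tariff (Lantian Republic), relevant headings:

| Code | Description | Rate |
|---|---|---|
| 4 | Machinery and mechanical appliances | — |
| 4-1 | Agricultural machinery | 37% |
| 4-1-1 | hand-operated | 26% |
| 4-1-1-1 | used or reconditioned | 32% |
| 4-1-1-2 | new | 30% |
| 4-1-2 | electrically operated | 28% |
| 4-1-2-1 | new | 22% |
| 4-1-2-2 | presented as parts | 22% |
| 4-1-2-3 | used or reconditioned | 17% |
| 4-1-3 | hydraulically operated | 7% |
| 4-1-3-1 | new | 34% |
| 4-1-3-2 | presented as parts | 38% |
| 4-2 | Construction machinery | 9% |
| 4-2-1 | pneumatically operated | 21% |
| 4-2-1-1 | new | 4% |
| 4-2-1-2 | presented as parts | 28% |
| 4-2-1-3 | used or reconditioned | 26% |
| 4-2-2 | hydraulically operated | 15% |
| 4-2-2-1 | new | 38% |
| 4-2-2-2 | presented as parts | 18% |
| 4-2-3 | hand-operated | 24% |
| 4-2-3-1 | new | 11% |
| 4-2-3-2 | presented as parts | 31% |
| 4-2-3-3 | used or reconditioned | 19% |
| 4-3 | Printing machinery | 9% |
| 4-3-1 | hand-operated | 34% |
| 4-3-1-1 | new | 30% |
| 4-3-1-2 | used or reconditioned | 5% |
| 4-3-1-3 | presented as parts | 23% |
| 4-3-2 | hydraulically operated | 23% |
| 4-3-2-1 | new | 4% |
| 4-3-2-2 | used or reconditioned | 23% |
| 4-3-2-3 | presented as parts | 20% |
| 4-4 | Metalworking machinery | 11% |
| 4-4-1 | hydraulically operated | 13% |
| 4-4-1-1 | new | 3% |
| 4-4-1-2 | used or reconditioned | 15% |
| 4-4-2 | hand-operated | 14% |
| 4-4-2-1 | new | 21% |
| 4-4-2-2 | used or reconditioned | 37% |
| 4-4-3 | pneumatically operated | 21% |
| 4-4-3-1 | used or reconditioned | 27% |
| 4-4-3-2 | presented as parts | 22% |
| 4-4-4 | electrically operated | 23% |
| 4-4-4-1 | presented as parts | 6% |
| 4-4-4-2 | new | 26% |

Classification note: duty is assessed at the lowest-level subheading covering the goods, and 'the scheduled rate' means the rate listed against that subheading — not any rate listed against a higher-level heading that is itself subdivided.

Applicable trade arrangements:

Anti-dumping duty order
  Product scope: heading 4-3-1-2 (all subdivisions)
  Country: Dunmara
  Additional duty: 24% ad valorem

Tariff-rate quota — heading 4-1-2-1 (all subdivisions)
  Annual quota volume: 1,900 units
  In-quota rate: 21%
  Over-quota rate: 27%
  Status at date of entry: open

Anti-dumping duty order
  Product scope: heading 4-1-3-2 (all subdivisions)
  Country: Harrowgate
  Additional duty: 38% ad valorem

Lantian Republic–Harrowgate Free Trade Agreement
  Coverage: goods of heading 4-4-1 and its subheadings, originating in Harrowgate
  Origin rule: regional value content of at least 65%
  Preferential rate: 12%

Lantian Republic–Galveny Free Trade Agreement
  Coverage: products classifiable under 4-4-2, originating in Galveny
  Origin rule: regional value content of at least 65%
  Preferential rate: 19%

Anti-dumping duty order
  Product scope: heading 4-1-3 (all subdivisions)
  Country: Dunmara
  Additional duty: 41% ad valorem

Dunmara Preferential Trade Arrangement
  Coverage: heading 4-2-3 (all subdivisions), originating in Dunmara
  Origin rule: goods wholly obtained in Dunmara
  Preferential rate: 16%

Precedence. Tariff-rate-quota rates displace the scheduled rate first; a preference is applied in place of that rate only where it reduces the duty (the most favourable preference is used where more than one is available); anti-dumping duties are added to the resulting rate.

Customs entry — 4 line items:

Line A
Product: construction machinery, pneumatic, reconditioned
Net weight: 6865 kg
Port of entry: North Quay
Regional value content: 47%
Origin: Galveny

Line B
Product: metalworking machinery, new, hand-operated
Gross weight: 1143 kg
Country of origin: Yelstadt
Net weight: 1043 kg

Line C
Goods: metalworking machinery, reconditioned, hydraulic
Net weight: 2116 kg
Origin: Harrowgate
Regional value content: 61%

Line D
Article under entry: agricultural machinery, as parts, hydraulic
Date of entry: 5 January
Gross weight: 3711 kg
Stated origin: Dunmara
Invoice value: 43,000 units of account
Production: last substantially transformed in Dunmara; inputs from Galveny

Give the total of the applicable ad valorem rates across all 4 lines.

141%

Line A: construction → 4-2; pneumatic → 4-2-1; reconditioned → 4-2-1-3. Scheduled 26%. Galveny agreement on 4-4-2: 4-2-1-3 not covered. → 26%.
Line B: metalworking → 4-4; hand-operated → 4-4-2; new → 4-4-2-1. Scheduled 21%. No special measure applies. → 21%.
Line C: metalworking → 4-4; hydraulic → 4-4-1; reconditioned → 4-4-1-2. Scheduled 15%. Harrowgate agreement on 4-4-1: RVC < 65%. → 15%.
Line D: agricultural → 4-1; hydraulic → 4-1-3; as parts → 4-1-3-2. Scheduled 38%. Dunmara agreement on 4-2-3: 4-1-3-2 not covered; anti-dumping (Dunmara, 4-1-3): +41%; total 38% + 41% = 79%. → 79%.
Sum: 26% + 21% + 15% + 79% = 141%.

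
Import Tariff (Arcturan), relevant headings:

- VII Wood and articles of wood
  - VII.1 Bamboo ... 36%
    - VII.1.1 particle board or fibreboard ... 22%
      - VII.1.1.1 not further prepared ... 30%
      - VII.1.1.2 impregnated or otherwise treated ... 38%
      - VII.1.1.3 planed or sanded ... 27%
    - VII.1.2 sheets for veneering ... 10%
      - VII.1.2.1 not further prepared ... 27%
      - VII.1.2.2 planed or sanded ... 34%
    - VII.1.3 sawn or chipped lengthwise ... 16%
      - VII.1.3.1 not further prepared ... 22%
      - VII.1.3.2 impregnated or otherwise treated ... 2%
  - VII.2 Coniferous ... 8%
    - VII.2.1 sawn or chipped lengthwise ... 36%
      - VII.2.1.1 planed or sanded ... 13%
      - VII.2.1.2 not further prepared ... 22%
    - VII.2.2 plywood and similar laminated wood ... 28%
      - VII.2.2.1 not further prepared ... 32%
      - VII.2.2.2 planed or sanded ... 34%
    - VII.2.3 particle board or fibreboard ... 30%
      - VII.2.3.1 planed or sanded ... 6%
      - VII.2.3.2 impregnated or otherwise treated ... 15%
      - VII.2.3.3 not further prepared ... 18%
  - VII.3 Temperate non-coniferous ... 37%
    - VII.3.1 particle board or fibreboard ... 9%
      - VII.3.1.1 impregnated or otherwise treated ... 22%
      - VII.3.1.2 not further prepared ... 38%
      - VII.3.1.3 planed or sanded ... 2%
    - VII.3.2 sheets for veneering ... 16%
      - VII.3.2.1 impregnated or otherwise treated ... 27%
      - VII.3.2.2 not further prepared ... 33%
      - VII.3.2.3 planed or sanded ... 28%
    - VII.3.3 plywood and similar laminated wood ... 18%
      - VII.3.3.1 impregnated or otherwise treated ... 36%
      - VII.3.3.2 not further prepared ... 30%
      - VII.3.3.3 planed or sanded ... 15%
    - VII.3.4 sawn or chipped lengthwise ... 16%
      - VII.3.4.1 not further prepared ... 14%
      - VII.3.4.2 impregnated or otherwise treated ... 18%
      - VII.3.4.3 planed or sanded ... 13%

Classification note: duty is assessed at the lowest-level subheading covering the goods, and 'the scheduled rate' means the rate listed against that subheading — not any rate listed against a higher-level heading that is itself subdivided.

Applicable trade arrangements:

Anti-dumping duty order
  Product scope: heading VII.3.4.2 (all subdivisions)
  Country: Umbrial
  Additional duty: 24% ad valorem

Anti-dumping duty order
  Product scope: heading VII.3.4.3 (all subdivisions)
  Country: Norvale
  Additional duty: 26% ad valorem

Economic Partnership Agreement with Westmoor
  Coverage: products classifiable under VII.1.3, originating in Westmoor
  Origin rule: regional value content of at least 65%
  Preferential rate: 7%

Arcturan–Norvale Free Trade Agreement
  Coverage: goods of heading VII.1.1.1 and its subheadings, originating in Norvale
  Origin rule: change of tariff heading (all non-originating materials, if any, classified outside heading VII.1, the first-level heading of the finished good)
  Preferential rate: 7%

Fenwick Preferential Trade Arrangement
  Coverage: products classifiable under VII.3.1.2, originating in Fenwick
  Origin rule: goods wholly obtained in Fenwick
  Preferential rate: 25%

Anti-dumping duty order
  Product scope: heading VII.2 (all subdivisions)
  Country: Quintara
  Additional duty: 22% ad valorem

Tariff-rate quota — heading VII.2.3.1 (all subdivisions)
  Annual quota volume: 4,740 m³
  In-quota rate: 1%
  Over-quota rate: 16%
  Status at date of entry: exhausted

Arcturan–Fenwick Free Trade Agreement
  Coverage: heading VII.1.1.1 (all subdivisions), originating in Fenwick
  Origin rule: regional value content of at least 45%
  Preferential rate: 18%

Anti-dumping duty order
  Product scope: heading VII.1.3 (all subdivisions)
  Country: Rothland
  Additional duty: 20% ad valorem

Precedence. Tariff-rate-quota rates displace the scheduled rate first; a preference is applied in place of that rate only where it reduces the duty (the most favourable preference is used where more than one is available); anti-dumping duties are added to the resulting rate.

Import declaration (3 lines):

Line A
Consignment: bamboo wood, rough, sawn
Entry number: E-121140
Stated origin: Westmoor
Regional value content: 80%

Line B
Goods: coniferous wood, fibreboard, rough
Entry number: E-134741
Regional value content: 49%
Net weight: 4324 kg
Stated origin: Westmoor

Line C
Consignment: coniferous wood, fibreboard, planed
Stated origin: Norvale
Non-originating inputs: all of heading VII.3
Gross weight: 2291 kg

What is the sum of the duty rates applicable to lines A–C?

41%

Line A: bamboo → VII.1; sawn → VII.1.3; rough → VII.1.3.1. Scheduled 22%. Westmoor agreement on VII.1.3: RVC ≥ 65% → 7% available; preferential 7%. → 7%.
Line B: coniferous → VII.2; fibreboard → VII.2.3; rough → VII.2.3.3. Scheduled 18%. Westmoor agreement on VII.1.3: VII.2.3.3 not covered. → 18%.
Line C: coniferous → VII.2; fibreboard → VII.2.3; planed → VII.2.3.1. Scheduled 6%. quota on VII.2.3.1 exhausted → over-quota 16%; Norvale agreement on VII.1.1.1: VII.2.3.1 not covered. → 16%.
Sum: 7% + 18% + 16% = 41%.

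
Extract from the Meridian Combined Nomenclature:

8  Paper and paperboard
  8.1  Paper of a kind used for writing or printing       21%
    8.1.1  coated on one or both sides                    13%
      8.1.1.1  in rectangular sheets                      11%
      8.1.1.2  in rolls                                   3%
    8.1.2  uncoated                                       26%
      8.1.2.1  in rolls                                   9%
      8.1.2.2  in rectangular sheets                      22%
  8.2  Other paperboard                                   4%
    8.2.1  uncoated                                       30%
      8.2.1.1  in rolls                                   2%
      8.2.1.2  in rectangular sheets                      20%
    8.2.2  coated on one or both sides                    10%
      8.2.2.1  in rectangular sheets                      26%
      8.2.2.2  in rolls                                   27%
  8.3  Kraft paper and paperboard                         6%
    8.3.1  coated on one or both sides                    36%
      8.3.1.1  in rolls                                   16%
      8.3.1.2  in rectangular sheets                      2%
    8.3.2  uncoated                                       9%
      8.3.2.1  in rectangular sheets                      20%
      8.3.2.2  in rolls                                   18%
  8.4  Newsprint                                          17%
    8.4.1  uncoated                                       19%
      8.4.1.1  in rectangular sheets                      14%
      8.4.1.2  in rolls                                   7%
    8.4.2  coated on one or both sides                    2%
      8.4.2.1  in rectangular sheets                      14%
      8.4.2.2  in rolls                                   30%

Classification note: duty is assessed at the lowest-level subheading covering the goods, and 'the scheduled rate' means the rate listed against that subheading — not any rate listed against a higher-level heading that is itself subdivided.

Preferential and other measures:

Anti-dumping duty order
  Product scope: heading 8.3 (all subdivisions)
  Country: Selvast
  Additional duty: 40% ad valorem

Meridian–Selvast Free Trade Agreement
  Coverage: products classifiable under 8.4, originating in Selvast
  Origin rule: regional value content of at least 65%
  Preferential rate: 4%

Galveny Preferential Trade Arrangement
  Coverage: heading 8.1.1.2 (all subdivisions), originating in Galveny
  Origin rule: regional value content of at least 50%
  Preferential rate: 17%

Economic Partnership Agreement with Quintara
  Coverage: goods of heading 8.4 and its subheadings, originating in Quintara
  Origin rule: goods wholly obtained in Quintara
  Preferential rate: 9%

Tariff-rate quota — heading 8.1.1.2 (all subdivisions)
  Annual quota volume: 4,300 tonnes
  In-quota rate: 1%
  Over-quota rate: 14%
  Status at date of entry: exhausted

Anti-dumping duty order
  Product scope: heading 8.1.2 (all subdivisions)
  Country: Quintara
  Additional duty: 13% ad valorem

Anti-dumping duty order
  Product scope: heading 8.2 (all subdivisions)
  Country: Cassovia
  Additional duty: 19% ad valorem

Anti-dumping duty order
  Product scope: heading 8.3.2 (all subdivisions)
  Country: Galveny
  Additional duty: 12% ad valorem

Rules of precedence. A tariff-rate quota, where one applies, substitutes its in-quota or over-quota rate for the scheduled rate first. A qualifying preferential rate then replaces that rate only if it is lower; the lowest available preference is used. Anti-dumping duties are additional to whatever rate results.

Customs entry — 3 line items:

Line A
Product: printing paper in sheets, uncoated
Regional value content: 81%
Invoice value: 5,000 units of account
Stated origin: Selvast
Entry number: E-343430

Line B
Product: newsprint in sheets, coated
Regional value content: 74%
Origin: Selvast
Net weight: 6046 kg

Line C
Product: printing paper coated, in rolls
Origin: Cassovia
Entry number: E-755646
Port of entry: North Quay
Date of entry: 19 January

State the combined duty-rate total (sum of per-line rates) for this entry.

Line A: printing paper → 8.1; uncoated → 8.1.2; in sheets → 8.1.2.2. Scheduled 22%. Selvast agreement on 8.4: 8.1.2.2 not covered. → 22%.
Line B: newsprint → 8.4; coated → 8.4.2; in sheets → 8.4.2.1. Scheduled 14%. Selvast agreement on 8.4: RVC ≥ 65% → 4% available; preferential 4%. → 4%.
Line C: printing paper → 8.1; coated → 8.1.1; in rolls → 8.1.1.2. Scheduled 3%. quota on 8.1.1.2 exhausted → over-quota 14%. → 14%.
Sum: 22% + 4% + 14% = 40%.

40%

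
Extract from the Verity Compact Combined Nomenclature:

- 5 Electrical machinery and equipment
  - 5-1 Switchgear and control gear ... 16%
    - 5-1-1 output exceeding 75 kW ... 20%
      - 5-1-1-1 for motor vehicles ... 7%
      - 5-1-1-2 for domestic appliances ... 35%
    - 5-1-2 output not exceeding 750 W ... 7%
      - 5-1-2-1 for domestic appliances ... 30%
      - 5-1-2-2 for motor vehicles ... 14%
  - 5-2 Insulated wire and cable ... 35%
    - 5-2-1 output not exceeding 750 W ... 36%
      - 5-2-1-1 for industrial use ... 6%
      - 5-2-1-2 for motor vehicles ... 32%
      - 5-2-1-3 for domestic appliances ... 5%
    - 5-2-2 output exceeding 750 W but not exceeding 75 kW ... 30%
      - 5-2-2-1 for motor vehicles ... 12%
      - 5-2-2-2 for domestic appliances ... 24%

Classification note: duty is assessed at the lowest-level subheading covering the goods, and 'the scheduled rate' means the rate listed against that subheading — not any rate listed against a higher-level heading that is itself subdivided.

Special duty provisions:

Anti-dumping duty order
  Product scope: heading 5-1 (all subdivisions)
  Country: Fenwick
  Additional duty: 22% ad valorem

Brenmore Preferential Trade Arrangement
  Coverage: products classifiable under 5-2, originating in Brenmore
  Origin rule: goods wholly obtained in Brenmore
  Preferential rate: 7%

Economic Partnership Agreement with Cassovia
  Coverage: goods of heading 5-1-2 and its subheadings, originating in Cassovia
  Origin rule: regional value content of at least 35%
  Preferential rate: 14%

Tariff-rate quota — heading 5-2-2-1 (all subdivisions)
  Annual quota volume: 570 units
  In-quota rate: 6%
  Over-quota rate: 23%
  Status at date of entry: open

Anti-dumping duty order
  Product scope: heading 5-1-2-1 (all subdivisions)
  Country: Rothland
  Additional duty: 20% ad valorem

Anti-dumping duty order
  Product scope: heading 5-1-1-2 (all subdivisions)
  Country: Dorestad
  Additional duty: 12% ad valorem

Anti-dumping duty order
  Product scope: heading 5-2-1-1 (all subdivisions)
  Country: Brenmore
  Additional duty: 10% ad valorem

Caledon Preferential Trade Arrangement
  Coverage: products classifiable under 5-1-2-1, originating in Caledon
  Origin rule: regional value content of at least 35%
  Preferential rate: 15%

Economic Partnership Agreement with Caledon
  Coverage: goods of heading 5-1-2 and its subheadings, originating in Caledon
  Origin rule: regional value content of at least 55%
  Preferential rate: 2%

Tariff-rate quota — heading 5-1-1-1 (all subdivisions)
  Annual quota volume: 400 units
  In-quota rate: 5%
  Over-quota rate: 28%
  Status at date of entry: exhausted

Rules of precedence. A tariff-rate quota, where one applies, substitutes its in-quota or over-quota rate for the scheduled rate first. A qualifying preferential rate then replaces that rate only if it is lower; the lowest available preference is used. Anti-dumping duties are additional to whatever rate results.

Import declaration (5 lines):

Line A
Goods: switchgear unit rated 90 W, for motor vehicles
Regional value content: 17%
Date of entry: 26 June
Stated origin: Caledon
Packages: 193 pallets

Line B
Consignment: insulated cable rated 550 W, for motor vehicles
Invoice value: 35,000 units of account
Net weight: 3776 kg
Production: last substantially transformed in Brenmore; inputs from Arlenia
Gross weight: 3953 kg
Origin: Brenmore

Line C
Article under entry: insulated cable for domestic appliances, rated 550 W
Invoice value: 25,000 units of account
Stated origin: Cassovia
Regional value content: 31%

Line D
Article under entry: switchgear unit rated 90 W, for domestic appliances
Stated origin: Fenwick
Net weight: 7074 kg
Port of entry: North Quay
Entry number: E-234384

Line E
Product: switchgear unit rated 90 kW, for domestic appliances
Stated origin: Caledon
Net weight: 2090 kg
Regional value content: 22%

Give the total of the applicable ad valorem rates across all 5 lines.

138%

Line A: switchgear unit → 5-1; rated 90 W → 5-1-2; for motor vehicles → 5-1-2-2. Scheduled 14%. Caledon agreement on 5-1-2-1: 5-1-2-2 not covered; Caledon agreement on 5-1-2: RVC < 55%. → 14%.
Line B: insulated cable → 5-2; rated 550 W → 5-2-1; for motor vehicles → 5-2-1-2. Scheduled 32%. Brenmore agreement on 5-2: not wholly obtained. → 32%.
Line C: insulated cable → 5-2; rated 550 W → 5-2-1; for domestic appliances → 5-2-1-3. Scheduled 5%. Cassovia agreement on 5-1-2: 5-2-1-3 not covered. → 5%.
Line D: switchgear unit → 5-1; rated 90 W → 5-1-2; for domestic appliances → 5-1-2-1. Scheduled 30%. anti-dumping (Fenwick, 5-1): +22%; total 30% + 22% = 52%. → 52%.
Line E: switchgear unit → 5-1; rated 90 kW → 5-1-1; for domestic appliances → 5-1-1-2. Scheduled 35%. Caledon agreement on 5-1-2-1: 5-1-1-2 not covered; Caledon agreement on 5-1-2: 5-1-1-2 not covered. → 35%.
Sum: 14% + 32% + 5% + 52% + 35% = 138%.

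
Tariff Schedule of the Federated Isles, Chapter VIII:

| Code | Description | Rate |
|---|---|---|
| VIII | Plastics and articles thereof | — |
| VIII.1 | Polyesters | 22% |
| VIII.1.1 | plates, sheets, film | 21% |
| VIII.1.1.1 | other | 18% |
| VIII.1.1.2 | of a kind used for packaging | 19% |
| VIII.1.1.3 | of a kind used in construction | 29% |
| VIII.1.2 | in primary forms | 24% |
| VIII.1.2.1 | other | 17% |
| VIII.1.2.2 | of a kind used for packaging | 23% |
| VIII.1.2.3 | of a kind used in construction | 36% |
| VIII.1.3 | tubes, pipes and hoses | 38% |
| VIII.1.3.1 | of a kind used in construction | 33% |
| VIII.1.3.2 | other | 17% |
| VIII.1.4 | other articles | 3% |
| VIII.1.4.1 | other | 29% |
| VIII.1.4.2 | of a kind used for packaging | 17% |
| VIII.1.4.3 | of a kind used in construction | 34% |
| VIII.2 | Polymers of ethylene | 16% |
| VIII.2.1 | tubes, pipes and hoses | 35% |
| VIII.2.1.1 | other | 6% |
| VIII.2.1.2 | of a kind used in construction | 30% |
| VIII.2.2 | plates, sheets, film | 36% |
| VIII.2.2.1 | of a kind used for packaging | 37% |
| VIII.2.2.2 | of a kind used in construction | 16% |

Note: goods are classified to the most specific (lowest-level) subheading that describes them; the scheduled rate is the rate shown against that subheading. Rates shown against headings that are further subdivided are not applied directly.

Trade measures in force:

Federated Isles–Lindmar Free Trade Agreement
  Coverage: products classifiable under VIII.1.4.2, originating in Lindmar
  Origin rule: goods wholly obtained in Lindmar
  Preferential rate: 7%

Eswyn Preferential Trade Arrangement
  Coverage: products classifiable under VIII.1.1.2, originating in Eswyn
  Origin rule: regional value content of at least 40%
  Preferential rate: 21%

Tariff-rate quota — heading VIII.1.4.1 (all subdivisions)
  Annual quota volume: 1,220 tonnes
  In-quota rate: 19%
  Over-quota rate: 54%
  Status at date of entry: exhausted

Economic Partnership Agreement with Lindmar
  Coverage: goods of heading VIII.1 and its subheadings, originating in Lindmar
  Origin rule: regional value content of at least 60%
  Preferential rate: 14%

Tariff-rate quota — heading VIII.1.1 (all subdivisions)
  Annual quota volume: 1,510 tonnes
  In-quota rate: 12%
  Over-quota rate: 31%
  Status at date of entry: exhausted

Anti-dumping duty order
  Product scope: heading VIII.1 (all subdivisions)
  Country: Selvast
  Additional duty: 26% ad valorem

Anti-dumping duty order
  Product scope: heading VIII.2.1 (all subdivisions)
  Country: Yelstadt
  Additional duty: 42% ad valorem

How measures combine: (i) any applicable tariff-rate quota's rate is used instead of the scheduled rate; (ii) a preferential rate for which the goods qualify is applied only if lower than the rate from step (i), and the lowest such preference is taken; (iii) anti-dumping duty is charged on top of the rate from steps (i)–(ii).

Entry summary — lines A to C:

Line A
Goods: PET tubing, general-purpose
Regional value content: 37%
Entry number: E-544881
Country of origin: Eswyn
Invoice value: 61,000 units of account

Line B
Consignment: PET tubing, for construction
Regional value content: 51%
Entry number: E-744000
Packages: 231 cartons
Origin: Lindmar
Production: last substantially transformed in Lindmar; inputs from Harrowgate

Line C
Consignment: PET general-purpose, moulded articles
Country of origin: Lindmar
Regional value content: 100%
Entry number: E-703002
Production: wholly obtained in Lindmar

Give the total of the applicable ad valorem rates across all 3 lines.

64%

Line A: PET → VIII.1; tubing → VIII.1.3; general-purpose → VIII.1.3.2. Scheduled 17%. Eswyn agreement on VIII.1.1.2: VIII.1.3.2 not covered. → 17%.
Line B: PET → VIII.1; tubing → VIII.1.3; for construction → VIII.1.3.1. Scheduled 33%. Lindmar agreement on VIII.1.4.2: VIII.1.3.1 not covered; Lindmar agreement on VIII.1: RVC < 60%. → 33%.
Line C: PET → VIII.1; moulded articles → VIII.1.4; general-purpose → VIII.1.4.1. Scheduled 29%. quota on VIII.1.4.1 exhausted → over-quota 54%; Lindmar agreement on VIII.1.4.2: VIII.1.4.1 not covered; Lindmar agreement on VIII.1: RVC ≥ 60% → 14% available; preferential 14%. → 14%.
Sum: 17% + 33% + 14% = 64%.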